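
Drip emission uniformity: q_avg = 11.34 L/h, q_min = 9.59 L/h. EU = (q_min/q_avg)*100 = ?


EU = (q_min/q_avg)*100 = (9.59/11.34)*100 = 84.5679%

84.5679 %


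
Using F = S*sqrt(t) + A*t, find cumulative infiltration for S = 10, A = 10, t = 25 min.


F = S*sqrt(t) + A*t
F = 10*sqrt(25) + 10*25
F = 10*5.000000 + 250

300.0000 mm


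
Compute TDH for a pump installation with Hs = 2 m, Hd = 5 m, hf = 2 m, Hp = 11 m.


TDH = Hs + Hd + hf + Hp = 2 + 5 + 2 + 11 = 20

20 m


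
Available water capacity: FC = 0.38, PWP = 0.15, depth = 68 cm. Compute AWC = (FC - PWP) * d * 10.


AWC = (FC - PWP) * d * 10
AWC = (0.38 - 0.15) * 68 * 10
AWC = 0.2300 * 68 * 10

156.4000 mm


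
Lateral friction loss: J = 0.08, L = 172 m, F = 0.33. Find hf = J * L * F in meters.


hf = J * L * F = 0.08 * 172 * 0.33 = 4.5408 m

4.5408 m


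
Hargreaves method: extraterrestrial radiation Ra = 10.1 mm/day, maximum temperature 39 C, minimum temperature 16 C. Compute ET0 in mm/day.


Tmean = (Tmax + Tmin)/2 = (39 + 16)/2 = 27.5
ET0 = 0.0023 * 10.1 * (27.5 + 17.8) * sqrt(39 - 16)
ET0 = 0.0023 * 10.1 * 45.3 * 4.795832

5.0467 mm/day


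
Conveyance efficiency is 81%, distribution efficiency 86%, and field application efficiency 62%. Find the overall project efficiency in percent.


Ec = 0.81, Eb = 0.86, Ea = 0.62
E = 0.81 * 0.86 * 0.62 * 100 = 43.1892%

43.1892 %


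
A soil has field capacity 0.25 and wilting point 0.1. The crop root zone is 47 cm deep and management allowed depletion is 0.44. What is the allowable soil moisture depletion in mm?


SMD = (FC - PWP) * d * MAD * 10
SMD = (0.25 - 0.1) * 47 * 0.44 * 10
SMD = 0.1500 * 47 * 0.44 * 10

31.0200 mm


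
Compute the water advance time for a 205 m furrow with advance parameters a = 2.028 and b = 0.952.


t = (L/a)^(1/b)
t = (205/2.028)^(1/0.952)
t = 101.084813^(1/0.952)

127.5741 min


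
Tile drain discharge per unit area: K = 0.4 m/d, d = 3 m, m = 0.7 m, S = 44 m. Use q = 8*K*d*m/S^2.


q = 8*K*d*m/S^2
q = 8*0.4*3*0.7/44^2
q = 6.7200 / 1936

0.0035 m/d


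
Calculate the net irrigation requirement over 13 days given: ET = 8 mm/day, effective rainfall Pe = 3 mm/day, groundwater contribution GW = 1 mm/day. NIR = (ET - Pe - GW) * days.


Daily deficit = ET - Pe - GW = 8 - 3 - 1 = 4 mm/day
NIR = 4 * 13 = 52 mm

52.0000 mm


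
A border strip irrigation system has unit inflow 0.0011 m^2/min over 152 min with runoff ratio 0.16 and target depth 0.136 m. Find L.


L = q*t/((1+r)*Z)
L = 0.0011*152/((1+0.16)*0.136)
L = 0.1672/0.15776

1.0598 m


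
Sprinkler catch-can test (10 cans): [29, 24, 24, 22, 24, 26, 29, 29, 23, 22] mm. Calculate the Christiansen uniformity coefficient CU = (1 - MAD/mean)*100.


mean = 25.200000 mm
MAD = 2.440000 mm
CU = (1 - 2.440000/25.200000)*100

90.3175 %


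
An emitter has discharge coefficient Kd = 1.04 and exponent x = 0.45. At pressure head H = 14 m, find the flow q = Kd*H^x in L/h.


q = Kd * H^x = 1.04 * 14^0.45 = 1.04 * 3.279122

3.4103 L/h


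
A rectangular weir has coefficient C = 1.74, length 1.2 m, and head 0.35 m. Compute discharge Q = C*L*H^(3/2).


Q = C * L * H^(3/2) = 1.74 * 1.2 * 0.35^1.5 = 1.74 * 1.2 * 0.207063

0.4323 m^3/s


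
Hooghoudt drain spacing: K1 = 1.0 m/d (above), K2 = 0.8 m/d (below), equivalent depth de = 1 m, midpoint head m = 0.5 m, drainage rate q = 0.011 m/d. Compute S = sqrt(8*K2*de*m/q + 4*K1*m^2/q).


S^2 = 8*K2*de*m/q + 4*K1*m^2/q
S^2 = 8*0.8*1*0.5/0.011 + 4*1.0*0.5^2/0.011
S = sqrt(381.8182)

19.5402 m


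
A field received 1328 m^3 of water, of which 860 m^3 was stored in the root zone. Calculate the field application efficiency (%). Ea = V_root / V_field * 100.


Ea = V_root / V_field * 100 = 860 / 1328 * 100 = 64.7590%

64.7590 %


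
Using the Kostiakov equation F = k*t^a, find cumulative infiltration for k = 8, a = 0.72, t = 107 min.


F = k * t^a = 8 * 107^0.72
F = 8 * 28.917205

231.3376 mm


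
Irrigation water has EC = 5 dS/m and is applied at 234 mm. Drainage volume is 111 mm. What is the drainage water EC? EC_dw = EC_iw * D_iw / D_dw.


EC_dw = EC_iw * D_iw / D_dw
EC_dw = 5 * 234 / 111
EC_dw = 1170 / 111

10.5405 dS/m


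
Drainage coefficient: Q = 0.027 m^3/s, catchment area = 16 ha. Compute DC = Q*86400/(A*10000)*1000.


DC = Q * 86400 / (A * 10000) * 1000
DC = 0.027 * 86400 / (16 * 10000) * 1000
DC = 2332800.0000 / 160000

14.5800 mm/day


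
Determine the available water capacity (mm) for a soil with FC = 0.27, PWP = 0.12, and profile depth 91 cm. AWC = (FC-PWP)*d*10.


AWC = (FC - PWP) * d * 10
AWC = (0.27 - 0.12) * 91 * 10
AWC = 0.1500 * 91 * 10

136.5000 mm


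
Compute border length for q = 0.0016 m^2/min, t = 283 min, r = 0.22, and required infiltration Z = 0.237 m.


L = q*t/((1+r)*Z)
L = 0.0016*283/((1+0.22)*0.237)
L = 0.4528/0.28914

1.5660 m


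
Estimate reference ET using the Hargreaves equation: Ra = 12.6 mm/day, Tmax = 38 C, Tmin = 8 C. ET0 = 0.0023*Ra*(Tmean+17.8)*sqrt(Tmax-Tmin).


Tmean = (Tmax + Tmin)/2 = (38 + 8)/2 = 23.0
ET0 = 0.0023 * 12.6 * (23.0 + 17.8) * sqrt(38 - 8)
ET0 = 0.0023 * 12.6 * 40.8 * 5.477226

6.4762 mm/day


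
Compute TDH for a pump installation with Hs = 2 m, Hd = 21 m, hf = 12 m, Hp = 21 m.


TDH = Hs + Hd + hf + Hp = 2 + 21 + 12 + 21 = 56

56 m


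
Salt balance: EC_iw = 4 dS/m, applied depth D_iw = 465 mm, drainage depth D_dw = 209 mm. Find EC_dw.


EC_dw = EC_iw * D_iw / D_dw
EC_dw = 4 * 465 / 209
EC_dw = 1860 / 209

8.8995 dS/m


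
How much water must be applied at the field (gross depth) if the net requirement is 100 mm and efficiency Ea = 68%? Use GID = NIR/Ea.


Ea = 68% = 0.68
GID = NIR / Ea = 100 / 0.68 = 147.0588 mm

147.0588 mm


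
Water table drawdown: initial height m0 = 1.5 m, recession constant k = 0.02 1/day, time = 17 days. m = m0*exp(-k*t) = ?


m = m0 * exp(-k*t)
m = 1.5 * exp(-0.02 * 17)
m = 1.5 * exp(-0.3400)

1.0677 m


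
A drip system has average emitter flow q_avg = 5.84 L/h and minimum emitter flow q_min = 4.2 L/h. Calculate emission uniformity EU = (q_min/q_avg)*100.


EU = (q_min/q_avg)*100 = (4.2/5.84)*100 = 71.9178%

71.9178 %


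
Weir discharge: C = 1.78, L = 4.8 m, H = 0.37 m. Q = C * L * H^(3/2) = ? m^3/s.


Q = C * L * H^(3/2) = 1.78 * 4.8 * 0.37^1.5 = 1.78 * 4.8 * 0.225062

1.9229 m^3/s


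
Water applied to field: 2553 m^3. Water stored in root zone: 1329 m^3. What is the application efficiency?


Ea = V_root / V_field * 100 = 1329 / 2553 * 100 = 52.0564%

52.0564 %


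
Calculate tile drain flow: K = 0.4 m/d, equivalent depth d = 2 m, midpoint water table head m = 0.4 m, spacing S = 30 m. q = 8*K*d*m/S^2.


q = 8*K*d*m/S^2
q = 8*0.4*2*0.4/30^2
q = 2.5600 / 900

0.0028 m/d


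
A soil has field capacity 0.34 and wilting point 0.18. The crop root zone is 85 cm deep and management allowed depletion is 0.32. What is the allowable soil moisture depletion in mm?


SMD = (FC - PWP) * d * MAD * 10
SMD = (0.34 - 0.18) * 85 * 0.32 * 10
SMD = 0.1600 * 85 * 0.32 * 10

43.5200 mm


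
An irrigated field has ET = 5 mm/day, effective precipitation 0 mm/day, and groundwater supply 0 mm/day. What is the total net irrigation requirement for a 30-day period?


Daily deficit = ET - Pe - GW = 5 - 0 - 0 = 5 mm/day
NIR = 5 * 30 = 150 mm

150.0000 mm


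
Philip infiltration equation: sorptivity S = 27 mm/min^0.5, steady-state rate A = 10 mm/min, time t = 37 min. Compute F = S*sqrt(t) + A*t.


F = S*sqrt(t) + A*t
F = 27*sqrt(37) + 10*37
F = 27*6.082763 + 370

534.2346 mm


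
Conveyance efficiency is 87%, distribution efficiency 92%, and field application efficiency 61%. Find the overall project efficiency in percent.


Ec = 0.87, Eb = 0.92, Ea = 0.61
E = 0.87 * 0.92 * 0.61 * 100 = 48.8244%

48.8244 %


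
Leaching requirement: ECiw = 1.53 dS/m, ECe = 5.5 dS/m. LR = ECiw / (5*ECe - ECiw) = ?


LR = ECiw / (5*ECe - ECiw)
LR = 1.53 / (5*5.5 - 1.53)
LR = 1.53 / 25.9700

0.0589


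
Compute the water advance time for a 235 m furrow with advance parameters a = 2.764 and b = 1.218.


t = (L/a)^(1/b)
t = (235/2.764)^(1/1.218)
t = 85.021708^(1/1.218)

38.3865 min


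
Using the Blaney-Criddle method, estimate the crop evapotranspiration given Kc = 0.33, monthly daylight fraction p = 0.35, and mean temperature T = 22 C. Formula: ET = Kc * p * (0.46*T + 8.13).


ET = Kc * p * (0.46*T + 8.13)
ET = 0.33 * 0.35 * (0.46*22 + 8.13)
ET = 0.33 * 0.35 * 18.2500

2.1079 mm/day


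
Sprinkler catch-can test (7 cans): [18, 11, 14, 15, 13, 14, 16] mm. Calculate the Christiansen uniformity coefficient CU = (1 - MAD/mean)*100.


mean = 14.428571 mm
MAD = 1.632653 mm
CU = (1 - 1.632653/14.428571)*100

88.6846 %


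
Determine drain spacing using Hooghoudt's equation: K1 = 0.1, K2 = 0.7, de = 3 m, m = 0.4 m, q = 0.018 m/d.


S^2 = 8*K2*de*m/q + 4*K1*m^2/q
S^2 = 8*0.7*3*0.4/0.018 + 4*0.1*0.4^2/0.018
S = sqrt(376.8889)

19.4136 m


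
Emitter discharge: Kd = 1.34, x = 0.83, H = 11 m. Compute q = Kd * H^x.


q = Kd * H^x = 1.34 * 11^0.83 = 1.34 * 7.317385

9.8053 L/h


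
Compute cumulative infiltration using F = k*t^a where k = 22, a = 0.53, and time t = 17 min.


F = k * t^a = 22 * 17^0.53
F = 22 * 4.488879

98.7553 mm


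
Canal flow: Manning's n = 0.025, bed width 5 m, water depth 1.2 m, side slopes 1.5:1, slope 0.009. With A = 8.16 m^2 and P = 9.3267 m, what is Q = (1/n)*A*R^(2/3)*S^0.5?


R = A/P = 8.16/9.3267 = 0.874908
Q = (1/0.025) * 8.16 * 0.874908^(2/3) * 0.009^0.5

28.3256 m^3/s


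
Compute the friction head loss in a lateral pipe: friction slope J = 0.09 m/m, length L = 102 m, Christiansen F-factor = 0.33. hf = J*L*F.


hf = J * L * F = 0.09 * 102 * 0.33 = 3.0294 m

3.0294 m


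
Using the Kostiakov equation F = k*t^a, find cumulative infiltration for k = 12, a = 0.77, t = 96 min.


F = k * t^a = 12 * 96^0.77
F = 12 * 33.600741

403.2089 mm


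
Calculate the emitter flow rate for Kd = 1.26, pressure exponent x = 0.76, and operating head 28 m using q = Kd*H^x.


q = Kd * H^x = 1.26 * 28^0.76 = 1.26 * 12.584620

15.8566 L/h


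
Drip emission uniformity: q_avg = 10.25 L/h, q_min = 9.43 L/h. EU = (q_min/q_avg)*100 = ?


EU = (q_min/q_avg)*100 = (9.43/10.25)*100 = 92.0000%

92.0000 %


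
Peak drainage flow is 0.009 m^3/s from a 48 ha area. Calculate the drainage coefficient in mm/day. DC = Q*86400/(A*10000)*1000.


DC = Q * 86400 / (A * 10000) * 1000
DC = 0.009 * 86400 / (48 * 10000) * 1000
DC = 777600.0000 / 480000

1.6200 mm/day


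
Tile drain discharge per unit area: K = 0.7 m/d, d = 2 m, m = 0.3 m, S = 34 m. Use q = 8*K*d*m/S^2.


q = 8*K*d*m/S^2
q = 8*0.7*2*0.3/34^2
q = 3.3600 / 1156

0.0029 m/d


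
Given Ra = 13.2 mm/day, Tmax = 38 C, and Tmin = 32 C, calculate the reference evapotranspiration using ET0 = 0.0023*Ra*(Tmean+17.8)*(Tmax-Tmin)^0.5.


Tmean = (Tmax + Tmin)/2 = (38 + 32)/2 = 35.0
ET0 = 0.0023 * 13.2 * (35.0 + 17.8) * sqrt(38 - 32)
ET0 = 0.0023 * 13.2 * 52.8 * 2.449490

3.9266 mm/day


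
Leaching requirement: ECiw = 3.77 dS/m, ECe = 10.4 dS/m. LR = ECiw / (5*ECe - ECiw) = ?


LR = ECiw / (5*ECe - ECiw)
LR = 3.77 / (5*10.4 - 3.77)
LR = 3.77 / 48.2300

0.0782


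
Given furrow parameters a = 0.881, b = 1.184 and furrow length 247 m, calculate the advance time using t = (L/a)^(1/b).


t = (L/a)^(1/b)
t = (247/0.881)^(1/1.184)
t = 280.363224^(1/1.184)

116.7702 min


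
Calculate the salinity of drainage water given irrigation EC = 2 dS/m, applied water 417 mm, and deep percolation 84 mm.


EC_dw = EC_iw * D_iw / D_dw
EC_dw = 2 * 417 / 84
EC_dw = 834 / 84

9.9286 dS/m


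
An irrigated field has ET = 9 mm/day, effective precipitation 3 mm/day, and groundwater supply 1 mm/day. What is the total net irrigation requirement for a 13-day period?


Daily deficit = ET - Pe - GW = 9 - 3 - 1 = 5 mm/day
NIR = 5 * 13 = 65 mm

65.0000 mm


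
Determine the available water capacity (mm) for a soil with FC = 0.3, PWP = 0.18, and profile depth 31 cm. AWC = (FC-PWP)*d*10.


AWC = (FC - PWP) * d * 10
AWC = (0.3 - 0.18) * 31 * 10
AWC = 0.1200 * 31 * 10

37.2000 mm


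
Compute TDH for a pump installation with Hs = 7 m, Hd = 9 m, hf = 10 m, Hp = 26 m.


TDH = Hs + Hd + hf + Hp = 7 + 9 + 10 + 26 = 52

52 m


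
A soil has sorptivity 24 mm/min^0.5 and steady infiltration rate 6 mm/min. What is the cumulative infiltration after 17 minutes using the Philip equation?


F = S*sqrt(t) + A*t
F = 24*sqrt(17) + 6*17
F = 24*4.123106 + 102

200.9545 mm


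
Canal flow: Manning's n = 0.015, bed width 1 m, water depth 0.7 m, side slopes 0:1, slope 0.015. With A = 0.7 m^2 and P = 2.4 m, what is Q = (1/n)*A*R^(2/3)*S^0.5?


R = A/P = 0.7/2.4 = 0.291667
Q = (1/0.015) * 0.7 * 0.291667^(2/3) * 0.015^0.5

2.5137 m^3/s


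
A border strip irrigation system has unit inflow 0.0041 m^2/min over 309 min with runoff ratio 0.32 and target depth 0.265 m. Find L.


L = q*t/((1+r)*Z)
L = 0.0041*309/((1+0.32)*0.265)
L = 1.2669/0.3498

3.6218 m


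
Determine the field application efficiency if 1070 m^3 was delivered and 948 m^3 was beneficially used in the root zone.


Ea = V_root / V_field * 100 = 948 / 1070 * 100 = 88.5981%

88.5981 %


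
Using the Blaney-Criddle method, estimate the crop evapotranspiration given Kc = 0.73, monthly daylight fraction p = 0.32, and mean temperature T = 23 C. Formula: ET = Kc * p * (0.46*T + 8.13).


ET = Kc * p * (0.46*T + 8.13)
ET = 0.73 * 0.32 * (0.46*23 + 8.13)
ET = 0.73 * 0.32 * 18.7100

4.3707 mm/day


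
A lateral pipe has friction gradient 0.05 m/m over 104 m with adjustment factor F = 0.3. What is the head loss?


hf = J * L * F = 0.05 * 104 * 0.3 = 1.5600 m

1.5600 m


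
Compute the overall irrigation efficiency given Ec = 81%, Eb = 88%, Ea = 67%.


Ec = 0.81, Eb = 0.88, Ea = 0.67
E = 0.81 * 0.88 * 0.67 * 100 = 47.7576%

47.7576 %


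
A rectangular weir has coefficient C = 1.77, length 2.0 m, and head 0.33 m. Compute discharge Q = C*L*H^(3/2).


Q = C * L * H^(3/2) = 1.77 * 2.0 * 0.33^1.5 = 1.77 * 2.0 * 0.189571

0.6711 m^3/s


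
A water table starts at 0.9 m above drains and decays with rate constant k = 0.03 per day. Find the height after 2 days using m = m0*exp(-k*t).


m = m0 * exp(-k*t)
m = 0.9 * exp(-0.03 * 2)
m = 0.9 * exp(-0.0600)

0.8476 m


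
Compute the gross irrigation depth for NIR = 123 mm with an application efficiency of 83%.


Ea = 83% = 0.83
GID = NIR / Ea = 123 / 0.83 = 148.1928 mm

148.1928 mm


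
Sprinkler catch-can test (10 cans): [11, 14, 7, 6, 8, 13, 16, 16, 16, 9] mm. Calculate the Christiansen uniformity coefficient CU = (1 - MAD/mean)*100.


mean = 11.600000 mm
MAD = 3.400000 mm
CU = (1 - 3.400000/11.600000)*100

70.6897 %


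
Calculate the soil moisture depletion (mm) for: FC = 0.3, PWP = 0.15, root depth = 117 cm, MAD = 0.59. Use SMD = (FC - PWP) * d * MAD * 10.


SMD = (FC - PWP) * d * MAD * 10
SMD = (0.3 - 0.15) * 117 * 0.59 * 10
SMD = 0.1500 * 117 * 0.59 * 10

103.5450 mm


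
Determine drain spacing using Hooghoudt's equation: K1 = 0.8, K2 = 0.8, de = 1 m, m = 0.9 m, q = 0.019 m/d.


S^2 = 8*K2*de*m/q + 4*K1*m^2/q
S^2 = 8*0.8*1*0.9/0.019 + 4*0.8*0.9^2/0.019
S = sqrt(439.5789)

20.9661 m


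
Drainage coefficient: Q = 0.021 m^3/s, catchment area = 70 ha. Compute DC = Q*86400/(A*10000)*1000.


DC = Q * 86400 / (A * 10000) * 1000
DC = 0.021 * 86400 / (70 * 10000) * 1000
DC = 1814400.0000 / 700000

2.5920 mm/day


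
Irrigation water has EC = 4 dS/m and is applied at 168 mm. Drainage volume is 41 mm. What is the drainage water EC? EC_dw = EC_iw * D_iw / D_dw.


EC_dw = EC_iw * D_iw / D_dw
EC_dw = 4 * 168 / 41
EC_dw = 672 / 41

16.3902 dS/m


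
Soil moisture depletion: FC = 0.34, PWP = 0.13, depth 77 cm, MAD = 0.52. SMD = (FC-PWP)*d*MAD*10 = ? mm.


SMD = (FC - PWP) * d * MAD * 10
SMD = (0.34 - 0.13) * 77 * 0.52 * 10
SMD = 0.2100 * 77 * 0.52 * 10

84.0840 mm


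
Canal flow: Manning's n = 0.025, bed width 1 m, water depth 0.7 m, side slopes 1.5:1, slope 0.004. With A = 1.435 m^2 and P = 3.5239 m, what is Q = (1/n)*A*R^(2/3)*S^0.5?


R = A/P = 1.435/3.5239 = 0.407219
Q = (1/0.025) * 1.435 * 0.407219^(2/3) * 0.004^0.5

1.9945 m^3/s


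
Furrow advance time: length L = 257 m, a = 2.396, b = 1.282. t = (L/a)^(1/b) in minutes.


t = (L/a)^(1/b)
t = (257/2.396)^(1/1.282)
t = 107.262104^(1/1.282)

38.3541 min


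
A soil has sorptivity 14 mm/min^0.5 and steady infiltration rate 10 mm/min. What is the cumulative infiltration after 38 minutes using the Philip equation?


F = S*sqrt(t) + A*t
F = 14*sqrt(38) + 10*38
F = 14*6.164414 + 380

466.3018 mm


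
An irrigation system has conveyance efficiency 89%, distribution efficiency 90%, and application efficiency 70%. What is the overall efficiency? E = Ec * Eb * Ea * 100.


Ec = 0.89, Eb = 0.9, Ea = 0.7
E = 0.89 * 0.9 * 0.7 * 100 = 56.0700%

56.0700 %


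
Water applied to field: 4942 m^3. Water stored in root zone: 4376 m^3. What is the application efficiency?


Ea = V_root / V_field * 100 = 4376 / 4942 * 100 = 88.5471%

88.5471 %


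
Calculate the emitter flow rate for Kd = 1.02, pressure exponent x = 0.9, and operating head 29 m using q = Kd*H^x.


q = Kd * H^x = 1.02 * 29^0.9 = 1.02 * 20.708956

21.1231 L/h


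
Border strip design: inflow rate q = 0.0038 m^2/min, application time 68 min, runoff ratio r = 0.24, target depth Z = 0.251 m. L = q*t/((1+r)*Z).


L = q*t/((1+r)*Z)
L = 0.0038*68/((1+0.24)*0.251)
L = 0.2584/0.31124

0.8302 m


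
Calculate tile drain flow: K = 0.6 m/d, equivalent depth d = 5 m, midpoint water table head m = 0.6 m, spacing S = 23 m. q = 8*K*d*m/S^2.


q = 8*K*d*m/S^2
q = 8*0.6*5*0.6/23^2
q = 14.4000 / 529

0.0272 m/d


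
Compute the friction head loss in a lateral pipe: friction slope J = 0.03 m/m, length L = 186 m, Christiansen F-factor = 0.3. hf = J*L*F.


hf = J * L * F = 0.03 * 186 * 0.3 = 1.6740 m

1.6740 m


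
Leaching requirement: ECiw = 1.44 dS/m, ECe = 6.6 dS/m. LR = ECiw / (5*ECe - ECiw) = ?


LR = ECiw / (5*ECe - ECiw)
LR = 1.44 / (5*6.6 - 1.44)
LR = 1.44 / 31.5600

0.0456


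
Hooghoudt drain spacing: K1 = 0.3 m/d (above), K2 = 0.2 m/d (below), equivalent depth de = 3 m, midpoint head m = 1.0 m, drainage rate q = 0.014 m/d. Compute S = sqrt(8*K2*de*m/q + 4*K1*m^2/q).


S^2 = 8*K2*de*m/q + 4*K1*m^2/q
S^2 = 8*0.2*3*1.0/0.014 + 4*0.3*1.0^2/0.014
S = sqrt(428.5714)

20.7020 m


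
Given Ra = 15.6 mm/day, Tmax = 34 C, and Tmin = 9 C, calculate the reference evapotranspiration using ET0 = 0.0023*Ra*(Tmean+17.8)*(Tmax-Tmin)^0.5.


Tmean = (Tmax + Tmin)/2 = (34 + 9)/2 = 21.5
ET0 = 0.0023 * 15.6 * (21.5 + 17.8) * sqrt(34 - 9)
ET0 = 0.0023 * 15.6 * 39.3 * 5.000000

7.0504 mm/day


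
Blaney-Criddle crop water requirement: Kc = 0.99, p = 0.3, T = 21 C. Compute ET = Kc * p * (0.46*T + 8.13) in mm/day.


ET = Kc * p * (0.46*T + 8.13)
ET = 0.99 * 0.3 * (0.46*21 + 8.13)
ET = 0.99 * 0.3 * 17.7900

5.2836 mm/day


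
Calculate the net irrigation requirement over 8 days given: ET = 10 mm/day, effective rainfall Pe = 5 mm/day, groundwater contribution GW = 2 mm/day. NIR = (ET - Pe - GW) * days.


Daily deficit = ET - Pe - GW = 10 - 5 - 2 = 3 mm/day
NIR = 3 * 8 = 24 mm

24.0000 mm


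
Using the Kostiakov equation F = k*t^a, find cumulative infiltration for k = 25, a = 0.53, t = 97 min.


F = k * t^a = 25 * 97^0.53
F = 25 * 11.297673

282.4418 mm


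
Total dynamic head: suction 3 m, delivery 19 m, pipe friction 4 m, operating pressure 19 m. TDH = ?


TDH = Hs + Hd + hf + Hp = 3 + 19 + 4 + 19 = 45

45 m


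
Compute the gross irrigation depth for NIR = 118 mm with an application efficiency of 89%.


Ea = 89% = 0.89
GID = NIR / Ea = 118 / 0.89 = 132.5843 mm

132.5843 mm


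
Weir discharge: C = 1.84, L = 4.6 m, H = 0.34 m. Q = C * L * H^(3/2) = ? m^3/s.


Q = C * L * H^(3/2) = 1.84 * 4.6 * 0.34^1.5 = 1.84 * 4.6 * 0.198252

1.6780 m^3/s


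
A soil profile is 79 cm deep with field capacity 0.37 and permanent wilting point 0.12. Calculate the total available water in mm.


AWC = (FC - PWP) * d * 10
AWC = (0.37 - 0.12) * 79 * 10
AWC = 0.2500 * 79 * 10

197.5000 mm


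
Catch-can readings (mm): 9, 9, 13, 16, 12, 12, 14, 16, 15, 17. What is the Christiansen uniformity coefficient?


mean = 13.300000 mm
MAD = 2.300000 mm
CU = (1 - 2.300000/13.300000)*100

82.7068 %


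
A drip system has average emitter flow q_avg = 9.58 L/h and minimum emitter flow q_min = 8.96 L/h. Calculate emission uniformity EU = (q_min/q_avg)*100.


EU = (q_min/q_avg)*100 = (8.96/9.58)*100 = 93.5282%

93.5282 %


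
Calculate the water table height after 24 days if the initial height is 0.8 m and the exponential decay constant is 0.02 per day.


m = m0 * exp(-k*t)
m = 0.8 * exp(-0.02 * 24)
m = 0.8 * exp(-0.4800)

0.4950 m


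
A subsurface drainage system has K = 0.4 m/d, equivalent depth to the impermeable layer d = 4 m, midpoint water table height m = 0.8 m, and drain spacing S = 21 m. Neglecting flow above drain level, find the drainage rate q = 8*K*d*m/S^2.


q = 8*K*d*m/S^2
q = 8*0.4*4*0.8/21^2
q = 10.2400 / 441

0.0232 m/d


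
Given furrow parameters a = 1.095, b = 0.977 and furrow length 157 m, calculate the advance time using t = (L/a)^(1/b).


t = (L/a)^(1/b)
t = (157/1.095)^(1/0.977)
t = 143.378995^(1/0.977)

161.1582 min


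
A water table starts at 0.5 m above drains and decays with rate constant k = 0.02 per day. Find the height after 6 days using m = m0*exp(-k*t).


m = m0 * exp(-k*t)
m = 0.5 * exp(-0.02 * 6)
m = 0.5 * exp(-0.1200)

0.4435 m


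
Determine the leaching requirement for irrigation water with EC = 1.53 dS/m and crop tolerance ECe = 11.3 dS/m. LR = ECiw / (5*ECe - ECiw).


LR = ECiw / (5*ECe - ECiw)
LR = 1.53 / (5*11.3 - 1.53)
LR = 1.53 / 54.9700

0.0278


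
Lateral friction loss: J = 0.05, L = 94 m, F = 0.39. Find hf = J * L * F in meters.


hf = J * L * F = 0.05 * 94 * 0.39 = 1.8330 m

1.8330 m


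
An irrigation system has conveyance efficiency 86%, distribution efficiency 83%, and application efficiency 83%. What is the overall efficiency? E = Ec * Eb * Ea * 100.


Ec = 0.86, Eb = 0.83, Ea = 0.83
E = 0.86 * 0.83 * 0.83 * 100 = 59.2454%

59.2454 %


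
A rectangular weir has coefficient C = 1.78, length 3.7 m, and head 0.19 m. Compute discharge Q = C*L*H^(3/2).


Q = C * L * H^(3/2) = 1.78 * 3.7 * 0.19^1.5 = 1.78 * 3.7 * 0.082819

0.5454 m^3/s


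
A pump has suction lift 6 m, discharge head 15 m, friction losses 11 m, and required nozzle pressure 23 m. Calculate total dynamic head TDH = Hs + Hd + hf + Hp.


TDH = Hs + Hd + hf + Hp = 6 + 15 + 11 + 23 = 55

55 m


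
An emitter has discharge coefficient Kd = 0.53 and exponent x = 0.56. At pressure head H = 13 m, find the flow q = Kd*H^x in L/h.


q = Kd * H^x = 0.53 * 13^0.56 = 0.53 * 4.205409

2.2289 L/h


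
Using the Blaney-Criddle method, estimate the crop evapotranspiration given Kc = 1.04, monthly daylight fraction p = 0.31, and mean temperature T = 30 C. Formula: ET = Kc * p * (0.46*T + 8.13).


ET = Kc * p * (0.46*T + 8.13)
ET = 1.04 * 0.31 * (0.46*30 + 8.13)
ET = 1.04 * 0.31 * 21.9300

7.0702 mm/day


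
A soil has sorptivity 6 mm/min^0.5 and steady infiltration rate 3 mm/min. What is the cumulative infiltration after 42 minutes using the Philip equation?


F = S*sqrt(t) + A*t
F = 6*sqrt(42) + 3*42
F = 6*6.480741 + 126

164.8844 mm


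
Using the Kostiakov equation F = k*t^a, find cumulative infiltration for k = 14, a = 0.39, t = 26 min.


F = k * t^a = 14 * 26^0.39
F = 14 * 3.563195

49.8847 mm


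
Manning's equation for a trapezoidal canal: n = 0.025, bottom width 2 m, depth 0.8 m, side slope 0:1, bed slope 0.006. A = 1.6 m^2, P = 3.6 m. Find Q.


R = A/P = 1.6/3.6 = 0.444444
Q = (1/0.025) * 1.6 * 0.444444^(2/3) * 0.006^0.5

2.8871 m^3/s


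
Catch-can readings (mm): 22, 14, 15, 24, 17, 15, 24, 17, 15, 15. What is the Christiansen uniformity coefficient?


mean = 17.800000 mm
MAD = 3.320000 mm
CU = (1 - 3.320000/17.800000)*100

81.3483 %


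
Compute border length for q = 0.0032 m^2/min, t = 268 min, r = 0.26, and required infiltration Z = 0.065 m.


L = q*t/((1+r)*Z)
L = 0.0032*268/((1+0.26)*0.065)
L = 0.8576/0.0819

10.4713 m


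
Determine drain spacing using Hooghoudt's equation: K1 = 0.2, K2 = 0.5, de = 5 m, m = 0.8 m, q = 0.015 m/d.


S^2 = 8*K2*de*m/q + 4*K1*m^2/q
S^2 = 8*0.5*5*0.8/0.015 + 4*0.2*0.8^2/0.015
S = sqrt(1100.8000)

33.1783 m


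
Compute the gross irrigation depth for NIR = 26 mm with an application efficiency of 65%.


Ea = 65% = 0.65
GID = NIR / Ea = 26 / 0.65 = 40.0000 mm

40.0000 mm


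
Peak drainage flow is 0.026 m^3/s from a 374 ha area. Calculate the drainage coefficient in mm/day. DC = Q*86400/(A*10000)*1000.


DC = Q * 86400 / (A * 10000) * 1000
DC = 0.026 * 86400 / (374 * 10000) * 1000
DC = 2246400.0000 / 3740000

0.6006 mm/day


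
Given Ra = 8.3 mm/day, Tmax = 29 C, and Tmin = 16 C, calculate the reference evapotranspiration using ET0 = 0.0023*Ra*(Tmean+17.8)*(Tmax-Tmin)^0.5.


Tmean = (Tmax + Tmin)/2 = (29 + 16)/2 = 22.5
ET0 = 0.0023 * 8.3 * (22.5 + 17.8) * sqrt(29 - 16)
ET0 = 0.0023 * 8.3 * 40.3 * 3.605551

2.7738 mm/day


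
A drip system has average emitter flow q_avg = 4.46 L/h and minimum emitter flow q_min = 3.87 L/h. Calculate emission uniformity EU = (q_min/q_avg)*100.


EU = (q_min/q_avg)*100 = (3.87/4.46)*100 = 86.7713%

86.7713 %


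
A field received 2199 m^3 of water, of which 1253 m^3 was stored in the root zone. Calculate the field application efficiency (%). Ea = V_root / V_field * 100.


Ea = V_root / V_field * 100 = 1253 / 2199 * 100 = 56.9804%

56.9804 %


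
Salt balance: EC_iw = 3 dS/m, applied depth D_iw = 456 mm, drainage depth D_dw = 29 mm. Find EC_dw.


EC_dw = EC_iw * D_iw / D_dw
EC_dw = 3 * 456 / 29
EC_dw = 1368 / 29

47.1724 dS/m


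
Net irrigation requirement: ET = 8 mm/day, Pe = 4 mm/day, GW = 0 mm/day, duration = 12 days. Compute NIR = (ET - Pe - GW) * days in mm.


Daily deficit = ET - Pe - GW = 8 - 4 - 0 = 4 mm/day
NIR = 4 * 12 = 48 mm

48.0000 mm


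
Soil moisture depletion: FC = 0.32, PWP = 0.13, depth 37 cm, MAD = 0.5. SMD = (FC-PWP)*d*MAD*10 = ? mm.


SMD = (FC - PWP) * d * MAD * 10
SMD = (0.32 - 0.13) * 37 * 0.5 * 10
SMD = 0.1900 * 37 * 0.5 * 10

35.1500 mm


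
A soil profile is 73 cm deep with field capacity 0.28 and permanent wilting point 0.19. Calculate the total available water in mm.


AWC = (FC - PWP) * d * 10
AWC = (0.28 - 0.19) * 73 * 10
AWC = 0.0900 * 73 * 10

65.7000 mm


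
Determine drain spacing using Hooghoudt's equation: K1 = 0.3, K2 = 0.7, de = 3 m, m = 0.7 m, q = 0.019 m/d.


S^2 = 8*K2*de*m/q + 4*K1*m^2/q
S^2 = 8*0.7*3*0.7/0.019 + 4*0.3*0.7^2/0.019
S = sqrt(649.8947)

25.4930 m


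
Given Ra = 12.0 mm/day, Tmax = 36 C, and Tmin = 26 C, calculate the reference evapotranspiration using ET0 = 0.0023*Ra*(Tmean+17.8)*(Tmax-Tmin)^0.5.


Tmean = (Tmax + Tmin)/2 = (36 + 26)/2 = 31.0
ET0 = 0.0023 * 12.0 * (31.0 + 17.8) * sqrt(36 - 26)
ET0 = 0.0023 * 12.0 * 48.8 * 3.162278

4.2592 mm/day


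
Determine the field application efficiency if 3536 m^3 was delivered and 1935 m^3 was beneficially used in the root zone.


Ea = V_root / V_field * 100 = 1935 / 3536 * 100 = 54.7229%

54.7229 %


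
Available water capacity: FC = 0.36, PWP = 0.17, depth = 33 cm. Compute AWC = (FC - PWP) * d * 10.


AWC = (FC - PWP) * d * 10
AWC = (0.36 - 0.17) * 33 * 10
AWC = 0.1900 * 33 * 10

62.7000 mm


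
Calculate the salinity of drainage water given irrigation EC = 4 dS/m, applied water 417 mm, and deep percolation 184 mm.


EC_dw = EC_iw * D_iw / D_dw
EC_dw = 4 * 417 / 184
EC_dw = 1668 / 184

9.0652 dS/m


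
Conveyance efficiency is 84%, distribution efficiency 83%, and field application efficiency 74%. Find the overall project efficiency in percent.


Ec = 0.84, Eb = 0.83, Ea = 0.74
E = 0.84 * 0.83 * 0.74 * 100 = 51.5928%

51.5928 %


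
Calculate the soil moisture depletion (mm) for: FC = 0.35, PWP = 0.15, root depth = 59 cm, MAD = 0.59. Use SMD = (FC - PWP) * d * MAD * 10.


SMD = (FC - PWP) * d * MAD * 10
SMD = (0.35 - 0.15) * 59 * 0.59 * 10
SMD = 0.2000 * 59 * 0.59 * 10

69.6200 mm


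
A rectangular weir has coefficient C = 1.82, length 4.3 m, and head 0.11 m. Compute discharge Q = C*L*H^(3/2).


Q = C * L * H^(3/2) = 1.82 * 4.3 * 0.11^1.5 = 1.82 * 4.3 * 0.036483

0.2855 m^3/s


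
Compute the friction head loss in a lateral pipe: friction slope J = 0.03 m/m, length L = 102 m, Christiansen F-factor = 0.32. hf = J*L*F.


hf = J * L * F = 0.03 * 102 * 0.32 = 0.9792 m

0.9792 m


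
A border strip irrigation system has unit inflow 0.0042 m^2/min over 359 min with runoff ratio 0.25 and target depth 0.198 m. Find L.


L = q*t/((1+r)*Z)
L = 0.0042*359/((1+0.25)*0.198)
L = 1.5078/0.2475

6.0921 m


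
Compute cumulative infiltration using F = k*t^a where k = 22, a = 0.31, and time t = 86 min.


F = k * t^a = 22 * 86^0.31
F = 22 * 3.978272

87.5220 mm


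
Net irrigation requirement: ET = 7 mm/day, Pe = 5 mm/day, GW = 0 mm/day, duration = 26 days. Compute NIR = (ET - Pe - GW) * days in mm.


Daily deficit = ET - Pe - GW = 7 - 5 - 0 = 2 mm/day
NIR = 2 * 26 = 52 mm

52.0000 mm


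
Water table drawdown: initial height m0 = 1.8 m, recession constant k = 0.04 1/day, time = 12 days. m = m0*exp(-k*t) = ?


m = m0 * exp(-k*t)
m = 1.8 * exp(-0.04 * 12)
m = 1.8 * exp(-0.4800)

1.1138 m


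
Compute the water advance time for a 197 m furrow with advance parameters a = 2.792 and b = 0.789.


t = (L/a)^(1/b)
t = (197/2.792)^(1/0.789)
t = 70.558739^(1/0.789)

220.2437 min


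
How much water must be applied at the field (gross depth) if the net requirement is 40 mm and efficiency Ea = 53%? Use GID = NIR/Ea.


Ea = 53% = 0.53
GID = NIR / Ea = 40 / 0.53 = 75.4717 mm

75.4717 mm


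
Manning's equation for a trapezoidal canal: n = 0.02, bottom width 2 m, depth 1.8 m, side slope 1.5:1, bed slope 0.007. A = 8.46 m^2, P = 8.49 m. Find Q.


R = A/P = 8.46/8.49 = 0.996466
Q = (1/0.02) * 8.46 * 0.996466^(2/3) * 0.007^0.5

35.3073 m^3/s


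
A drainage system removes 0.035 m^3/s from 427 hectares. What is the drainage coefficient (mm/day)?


DC = Q * 86400 / (A * 10000) * 1000
DC = 0.035 * 86400 / (427 * 10000) * 1000
DC = 3024000.0000 / 4270000

0.7082 mm/day


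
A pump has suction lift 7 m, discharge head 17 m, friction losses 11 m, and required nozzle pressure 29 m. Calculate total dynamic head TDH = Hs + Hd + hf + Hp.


TDH = Hs + Hd + hf + Hp = 7 + 17 + 11 + 29 = 64

64 m


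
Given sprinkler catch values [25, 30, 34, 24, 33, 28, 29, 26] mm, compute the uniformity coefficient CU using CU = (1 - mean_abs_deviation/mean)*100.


mean = 28.625000 mm
MAD = 2.875000 mm
CU = (1 - 2.875000/28.625000)*100

89.9563 %


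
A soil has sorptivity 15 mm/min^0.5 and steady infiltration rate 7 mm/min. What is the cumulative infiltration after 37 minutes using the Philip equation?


F = S*sqrt(t) + A*t
F = 15*sqrt(37) + 7*37
F = 15*6.082763 + 259

350.2414 mm


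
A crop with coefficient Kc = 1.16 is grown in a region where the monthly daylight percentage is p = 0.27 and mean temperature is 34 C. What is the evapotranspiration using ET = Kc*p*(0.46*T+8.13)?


ET = Kc * p * (0.46*T + 8.13)
ET = 1.16 * 0.27 * (0.46*34 + 8.13)
ET = 1.16 * 0.27 * 23.7700

7.4448 mm/day


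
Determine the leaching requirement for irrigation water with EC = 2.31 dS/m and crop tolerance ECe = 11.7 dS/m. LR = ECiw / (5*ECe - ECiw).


LR = ECiw / (5*ECe - ECiw)
LR = 2.31 / (5*11.7 - 2.31)
LR = 2.31 / 56.1900

0.0411


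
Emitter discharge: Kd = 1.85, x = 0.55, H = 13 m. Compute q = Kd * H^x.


q = Kd * H^x = 1.85 * 13^0.55 = 1.85 * 4.098914

7.5830 L/h


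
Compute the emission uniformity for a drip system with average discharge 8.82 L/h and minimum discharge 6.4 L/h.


EU = (q_min/q_avg)*100 = (6.4/8.82)*100 = 72.5624%

72.5624 %


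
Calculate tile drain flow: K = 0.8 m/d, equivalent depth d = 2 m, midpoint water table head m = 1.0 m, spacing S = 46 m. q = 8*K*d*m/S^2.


q = 8*K*d*m/S^2
q = 8*0.8*2*1.0/46^2
q = 12.8000 / 2116

0.0060 m/d


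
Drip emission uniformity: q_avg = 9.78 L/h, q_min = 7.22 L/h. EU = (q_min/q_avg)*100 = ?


EU = (q_min/q_avg)*100 = (7.22/9.78)*100 = 73.8241%

73.8241 %


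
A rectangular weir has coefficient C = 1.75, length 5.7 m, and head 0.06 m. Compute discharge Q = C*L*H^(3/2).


Q = C * L * H^(3/2) = 1.75 * 5.7 * 0.06^1.5 = 1.75 * 5.7 * 0.014697

0.1466 m^3/s


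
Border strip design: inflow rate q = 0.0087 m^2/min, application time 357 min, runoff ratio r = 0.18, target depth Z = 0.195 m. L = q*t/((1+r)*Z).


L = q*t/((1+r)*Z)
L = 0.0087*357/((1+0.18)*0.195)
L = 3.1059/0.2301

13.4980 m


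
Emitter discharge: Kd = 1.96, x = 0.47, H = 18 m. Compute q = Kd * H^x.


q = Kd * H^x = 1.96 * 18^0.47 = 1.96 * 3.890255

7.6249 L/h


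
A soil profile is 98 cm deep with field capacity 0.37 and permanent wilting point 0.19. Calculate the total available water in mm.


AWC = (FC - PWP) * d * 10
AWC = (0.37 - 0.19) * 98 * 10
AWC = 0.1800 * 98 * 10

176.4000 mm


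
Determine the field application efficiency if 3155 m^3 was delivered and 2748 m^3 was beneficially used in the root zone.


Ea = V_root / V_field * 100 = 2748 / 3155 * 100 = 87.0998%

87.0998 %


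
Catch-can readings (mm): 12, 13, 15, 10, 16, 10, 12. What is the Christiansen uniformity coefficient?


mean = 12.571429 mm
MAD = 1.795918 mm
CU = (1 - 1.795918/12.571429)*100

85.7143 %


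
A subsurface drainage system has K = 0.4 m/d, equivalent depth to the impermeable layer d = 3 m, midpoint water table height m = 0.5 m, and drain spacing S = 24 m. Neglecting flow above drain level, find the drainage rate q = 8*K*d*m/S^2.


q = 8*K*d*m/S^2
q = 8*0.4*3*0.5/24^2
q = 4.8000 / 576

0.0083 m/d


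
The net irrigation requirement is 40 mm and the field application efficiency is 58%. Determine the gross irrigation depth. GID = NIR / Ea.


Ea = 58% = 0.58
GID = NIR / Ea = 40 / 0.58 = 68.9655 mm

68.9655 mm


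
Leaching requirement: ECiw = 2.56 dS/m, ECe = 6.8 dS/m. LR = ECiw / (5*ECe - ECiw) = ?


LR = ECiw / (5*ECe - ECiw)
LR = 2.56 / (5*6.8 - 2.56)
LR = 2.56 / 31.4400

0.0814


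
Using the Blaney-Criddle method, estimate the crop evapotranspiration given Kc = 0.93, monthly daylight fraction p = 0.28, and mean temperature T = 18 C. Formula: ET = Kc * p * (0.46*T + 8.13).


ET = Kc * p * (0.46*T + 8.13)
ET = 0.93 * 0.28 * (0.46*18 + 8.13)
ET = 0.93 * 0.28 * 16.4100

4.2732 mm/day


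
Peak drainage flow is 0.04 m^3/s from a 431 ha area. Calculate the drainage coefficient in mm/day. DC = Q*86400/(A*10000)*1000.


DC = Q * 86400 / (A * 10000) * 1000
DC = 0.04 * 86400 / (431 * 10000) * 1000
DC = 3456000.0000 / 4310000

0.8019 mm/day


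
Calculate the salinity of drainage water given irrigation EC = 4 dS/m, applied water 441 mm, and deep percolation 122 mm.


EC_dw = EC_iw * D_iw / D_dw
EC_dw = 4 * 441 / 122
EC_dw = 1764 / 122

14.4590 dS/m


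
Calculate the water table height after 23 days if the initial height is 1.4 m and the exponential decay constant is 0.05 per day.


m = m0 * exp(-k*t)
m = 1.4 * exp(-0.05 * 23)
m = 1.4 * exp(-1.1500)

0.4433 m


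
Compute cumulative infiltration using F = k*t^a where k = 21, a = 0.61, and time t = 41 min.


F = k * t^a = 21 * 41^0.61
F = 21 * 9.633812

202.3101 mm


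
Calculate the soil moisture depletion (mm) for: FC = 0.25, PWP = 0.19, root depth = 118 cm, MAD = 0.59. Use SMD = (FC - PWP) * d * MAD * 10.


SMD = (FC - PWP) * d * MAD * 10
SMD = (0.25 - 0.19) * 118 * 0.59 * 10
SMD = 0.0600 * 118 * 0.59 * 10

41.7720 mm


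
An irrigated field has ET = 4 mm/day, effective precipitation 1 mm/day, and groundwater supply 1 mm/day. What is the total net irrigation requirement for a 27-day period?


Daily deficit = ET - Pe - GW = 4 - 1 - 1 = 2 mm/day
NIR = 2 * 27 = 54 mm

54.0000 mm


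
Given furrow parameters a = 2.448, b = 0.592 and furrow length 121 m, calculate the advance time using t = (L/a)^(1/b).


t = (L/a)^(1/b)
t = (121/2.448)^(1/0.592)
t = 49.428105^(1/0.592)

726.8462 min


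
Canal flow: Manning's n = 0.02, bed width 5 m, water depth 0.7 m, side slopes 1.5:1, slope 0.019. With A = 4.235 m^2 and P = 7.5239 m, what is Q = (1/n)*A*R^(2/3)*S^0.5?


R = A/P = 4.235/7.5239 = 0.562873
Q = (1/0.02) * 4.235 * 0.562873^(2/3) * 0.019^0.5

19.8979 m^3/s


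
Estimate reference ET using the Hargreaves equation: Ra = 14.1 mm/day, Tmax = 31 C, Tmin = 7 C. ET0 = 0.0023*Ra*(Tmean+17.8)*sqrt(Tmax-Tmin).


Tmean = (Tmax + Tmin)/2 = (31 + 7)/2 = 19.0
ET0 = 0.0023 * 14.1 * (19.0 + 17.8) * sqrt(31 - 7)
ET0 = 0.0023 * 14.1 * 36.8 * 4.898979

5.8466 mm/day


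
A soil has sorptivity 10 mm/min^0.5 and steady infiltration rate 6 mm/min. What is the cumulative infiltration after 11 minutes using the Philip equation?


F = S*sqrt(t) + A*t
F = 10*sqrt(11) + 6*11
F = 10*3.316625 + 66

99.1663 mm


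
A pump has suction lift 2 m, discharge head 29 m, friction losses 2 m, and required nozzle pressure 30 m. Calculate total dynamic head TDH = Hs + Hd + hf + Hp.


TDH = Hs + Hd + hf + Hp = 2 + 29 + 2 + 30 = 63

63 m


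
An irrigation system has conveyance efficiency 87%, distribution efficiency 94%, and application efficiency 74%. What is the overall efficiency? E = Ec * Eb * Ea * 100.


Ec = 0.87, Eb = 0.94, Ea = 0.74
E = 0.87 * 0.94 * 0.74 * 100 = 60.5172%

60.5172 %


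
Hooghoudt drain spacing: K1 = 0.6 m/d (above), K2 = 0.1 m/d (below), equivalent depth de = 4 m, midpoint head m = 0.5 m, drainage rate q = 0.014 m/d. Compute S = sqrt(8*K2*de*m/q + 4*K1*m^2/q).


S^2 = 8*K2*de*m/q + 4*K1*m^2/q
S^2 = 8*0.1*4*0.5/0.014 + 4*0.6*0.5^2/0.014
S = sqrt(157.1429)

12.5357 m


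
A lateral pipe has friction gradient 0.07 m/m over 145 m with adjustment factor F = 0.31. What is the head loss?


hf = J * L * F = 0.07 * 145 * 0.31 = 3.1465 m

3.1465 m


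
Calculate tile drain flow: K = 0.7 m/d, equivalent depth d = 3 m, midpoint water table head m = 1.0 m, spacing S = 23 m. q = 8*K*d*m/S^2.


q = 8*K*d*m/S^2
q = 8*0.7*3*1.0/23^2
q = 16.8000 / 529

0.0318 m/d


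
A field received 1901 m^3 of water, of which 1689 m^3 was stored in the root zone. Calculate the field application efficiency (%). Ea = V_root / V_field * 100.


Ea = V_root / V_field * 100 = 1689 / 1901 * 100 = 88.8480%

88.8480 %


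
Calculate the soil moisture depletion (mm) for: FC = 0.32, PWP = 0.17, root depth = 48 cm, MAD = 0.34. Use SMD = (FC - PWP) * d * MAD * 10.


SMD = (FC - PWP) * d * MAD * 10
SMD = (0.32 - 0.17) * 48 * 0.34 * 10
SMD = 0.1500 * 48 * 0.34 * 10

24.4800 mm


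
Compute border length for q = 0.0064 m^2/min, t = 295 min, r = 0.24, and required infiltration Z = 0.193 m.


L = q*t/((1+r)*Z)
L = 0.0064*295/((1+0.24)*0.193)
L = 1.888/0.23932

7.8890 m


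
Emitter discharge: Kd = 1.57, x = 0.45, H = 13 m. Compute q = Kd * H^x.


q = Kd * H^x = 1.57 * 13^0.45 = 1.57 * 3.171572

4.9794 L/h


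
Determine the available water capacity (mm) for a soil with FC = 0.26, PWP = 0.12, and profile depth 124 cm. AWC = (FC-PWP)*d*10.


AWC = (FC - PWP) * d * 10
AWC = (0.26 - 0.12) * 124 * 10
AWC = 0.1400 * 124 * 10

173.6000 mm


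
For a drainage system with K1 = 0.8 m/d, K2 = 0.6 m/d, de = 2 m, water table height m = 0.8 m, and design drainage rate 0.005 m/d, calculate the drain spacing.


S^2 = 8*K2*de*m/q + 4*K1*m^2/q
S^2 = 8*0.6*2*0.8/0.005 + 4*0.8*0.8^2/0.005
S = sqrt(1945.6000)

44.1090 m
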